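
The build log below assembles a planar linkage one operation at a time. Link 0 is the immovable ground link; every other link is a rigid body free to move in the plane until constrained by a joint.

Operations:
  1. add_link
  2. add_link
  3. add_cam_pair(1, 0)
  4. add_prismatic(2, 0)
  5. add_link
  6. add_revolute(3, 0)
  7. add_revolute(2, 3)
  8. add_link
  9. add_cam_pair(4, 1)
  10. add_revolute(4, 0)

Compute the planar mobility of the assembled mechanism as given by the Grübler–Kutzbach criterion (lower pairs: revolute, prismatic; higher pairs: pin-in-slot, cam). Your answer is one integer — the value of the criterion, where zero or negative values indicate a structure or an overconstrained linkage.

L=1 J1=0 J2=0
add link → L=2 J1=0 J2=0
add link → L=3 J1=0 J2=0
C@1,0 dof=2 J2 → L=3 J1=0 J2=1
P@2,0 dof=1 J1 → L=3 J1=1 J2=1
add link → L=4 J1=1 J2=1
R@3,0 dof=1 J1 → L=4 J1=2 J2=1
R@2,3 dof=1 J1 → L=4 J1=3 J2=1
add link → L=5 J1=3 J2=1
C@4,1 dof=2 J2 → L=5 J1=3 J2=2
R@4,0 dof=1 J1 → L=5 J1=4 J2=2
M=3(L−1)−2J1−J2=3·4−2·4−2=2

M = 2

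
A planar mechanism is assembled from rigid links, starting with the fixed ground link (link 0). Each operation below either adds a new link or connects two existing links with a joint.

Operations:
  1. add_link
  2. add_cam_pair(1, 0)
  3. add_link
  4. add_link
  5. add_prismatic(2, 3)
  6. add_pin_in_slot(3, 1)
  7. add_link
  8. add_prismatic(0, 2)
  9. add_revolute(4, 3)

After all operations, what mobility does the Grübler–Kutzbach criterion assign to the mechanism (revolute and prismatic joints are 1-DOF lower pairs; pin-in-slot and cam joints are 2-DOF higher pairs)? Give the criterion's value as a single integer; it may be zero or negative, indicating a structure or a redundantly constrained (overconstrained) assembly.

link 0 = ground. State L|J1|J2 = 1|0|0
+link1  2|0|0
C(1,0) f=2→J2  2|0|1
+link2  3|0|1
+link3  4|0|1
P(2,3) f=1→J1  4|1|1
PS(3,1) f=2→J2  4|1|2
+link4  5|1|2
P(0,2) f=1→J1  5|2|2
R(4,3) f=1→J1  5|3|2
M = 3(5−1)−2·3−2 = 12−6−2 = 4

M = 4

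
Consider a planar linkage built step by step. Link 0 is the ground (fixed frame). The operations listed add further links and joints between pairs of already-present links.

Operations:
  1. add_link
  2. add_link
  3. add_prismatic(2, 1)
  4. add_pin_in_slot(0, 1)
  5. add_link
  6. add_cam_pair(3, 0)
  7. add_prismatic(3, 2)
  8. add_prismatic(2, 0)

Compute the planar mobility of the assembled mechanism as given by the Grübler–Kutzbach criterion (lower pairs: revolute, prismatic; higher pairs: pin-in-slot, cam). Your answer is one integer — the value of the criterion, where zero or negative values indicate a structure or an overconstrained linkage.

L=1 J1=0 J2=0
add link → L=2 J1=0 J2=0
add link → L=3 J1=0 J2=0
P@2,1 dof=1 J1 → L=3 J1=1 J2=0
PS@0,1 dof=2 J2 → L=3 J1=1 J2=1
add link → L=4 J1=1 J2=1
C@3,0 dof=2 J2 → L=4 J1=1 J2=2
P@3,2 dof=1 J1 → L=4 J1=2 J2=2
P@2,0 dof=1 J1 → L=4 J1=3 J2=2
M=3(L−1)−2J1−J2=3·3−2·3−2=1

M = 1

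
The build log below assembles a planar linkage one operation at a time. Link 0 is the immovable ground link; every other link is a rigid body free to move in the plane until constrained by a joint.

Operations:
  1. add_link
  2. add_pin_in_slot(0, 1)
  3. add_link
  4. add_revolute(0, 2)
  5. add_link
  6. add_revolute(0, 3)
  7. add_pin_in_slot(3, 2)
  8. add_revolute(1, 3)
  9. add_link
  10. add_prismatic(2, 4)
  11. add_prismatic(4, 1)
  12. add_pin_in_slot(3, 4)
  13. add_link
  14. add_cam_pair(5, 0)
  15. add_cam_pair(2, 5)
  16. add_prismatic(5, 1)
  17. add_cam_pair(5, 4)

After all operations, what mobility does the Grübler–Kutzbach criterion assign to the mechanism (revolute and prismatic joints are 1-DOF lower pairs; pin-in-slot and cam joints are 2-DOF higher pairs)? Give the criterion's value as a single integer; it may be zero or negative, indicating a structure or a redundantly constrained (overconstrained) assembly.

[1;0;0] (link 0 is ground)
L+ [2;0;0]
PS(0,1)∈J2 [2;0;1]
L+ [3;0;1]
R(0,2)∈J1 [3;1;1]
L+ [4;1;1]
R(0,3)∈J1 [4;2;1]
PS(3,2)∈J2 [4;2;2]
R(1,3)∈J1 [4;3;2]
L+ [5;3;2]
P(2,4)∈J1 [5;4;2]
P(4,1)∈J1 [5;5;2]
PS(3,4)∈J2 [5;5;3]
L+ [6;5;3]
C(5,0)∈J2 [6;5;4]
C(2,5)∈J2 [6;5;5]
P(5,1)∈J1 [6;6;5]
C(5,4)∈J2 [6;6;6]
mobility = 15 − 12 − 6 = -3

M = -3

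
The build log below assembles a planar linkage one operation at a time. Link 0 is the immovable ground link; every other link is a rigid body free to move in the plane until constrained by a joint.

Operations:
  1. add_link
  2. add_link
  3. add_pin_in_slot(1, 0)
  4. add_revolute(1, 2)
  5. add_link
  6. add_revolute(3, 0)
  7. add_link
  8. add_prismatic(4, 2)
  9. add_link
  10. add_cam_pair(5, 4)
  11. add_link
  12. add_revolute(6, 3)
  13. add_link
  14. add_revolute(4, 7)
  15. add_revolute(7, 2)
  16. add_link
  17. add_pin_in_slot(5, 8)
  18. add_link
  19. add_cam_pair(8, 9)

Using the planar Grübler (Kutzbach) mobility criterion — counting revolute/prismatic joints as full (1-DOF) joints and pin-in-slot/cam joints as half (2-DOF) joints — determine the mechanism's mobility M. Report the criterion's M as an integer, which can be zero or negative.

L=1 J1=0 J2=0
add link → L=2 J1=0 J2=0
add link → L=3 J1=0 J2=0
PS@1,0 dof=2 J2 → L=3 J1=0 J2=1
R@1,2 dof=1 J1 → L=3 J1=1 J2=1
add link → L=4 J1=1 J2=1
R@3,0 dof=1 J1 → L=4 J1=2 J2=1
add link → L=5 J1=2 J2=1
P@4,2 dof=1 J1 → L=5 J1=3 J2=1
add link → L=6 J1=3 J2=1
C@5,4 dof=2 J2 → L=6 J1=3 J2=2
add link → L=7 J1=3 J2=2
R@6,3 dof=1 J1 → L=7 J1=4 J2=2
add link → L=8 J1=4 J2=2
R@4,7 dof=1 J1 → L=8 J1=5 J2=2
R@7,2 dof=1 J1 → L=8 J1=6 J2=2
add link → L=9 J1=6 J2=2
PS@5,8 dof=2 J2 → L=9 J1=6 J2=3
add link → L=10 J1=6 J2=3
C@8,9 dof=2 J2 → L=10 J1=6 J2=4
M=3(L−1)−2J1−J2=3·9−2·6−4=11

M = 11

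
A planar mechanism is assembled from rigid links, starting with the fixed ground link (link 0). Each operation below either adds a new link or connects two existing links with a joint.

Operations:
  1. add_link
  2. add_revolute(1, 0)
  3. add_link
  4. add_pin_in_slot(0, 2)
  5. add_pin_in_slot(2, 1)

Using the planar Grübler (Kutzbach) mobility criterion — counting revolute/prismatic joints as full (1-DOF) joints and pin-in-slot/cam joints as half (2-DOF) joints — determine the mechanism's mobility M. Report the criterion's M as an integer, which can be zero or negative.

M = 2

[1;0;0] (link 0 is ground)
L+ [2;0;0]
R(1,0)∈J1 [2;1;0]
L+ [3;1;0]
PS(0,2)∈J2 [3;1;1]
PS(2,1)∈J2 [3;1;2]
mobility = 6 − 2 − 2 = 2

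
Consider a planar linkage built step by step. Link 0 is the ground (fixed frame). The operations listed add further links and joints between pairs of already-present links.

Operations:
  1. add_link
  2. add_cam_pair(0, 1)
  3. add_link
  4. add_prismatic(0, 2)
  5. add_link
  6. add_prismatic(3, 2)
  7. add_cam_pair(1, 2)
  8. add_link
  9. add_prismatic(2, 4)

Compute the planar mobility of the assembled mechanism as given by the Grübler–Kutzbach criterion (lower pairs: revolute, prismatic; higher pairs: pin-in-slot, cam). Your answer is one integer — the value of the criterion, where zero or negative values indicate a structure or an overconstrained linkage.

M = 4

[1;0;0] (link 0 is ground)
L+ [2;0;0]
C(0,1)∈J2 [2;0;1]
L+ [3;0;1]
P(0,2)∈J1 [3;1;1]
L+ [4;1;1]
P(3,2)∈J1 [4;2;1]
C(1,2)∈J2 [4;2;2]
L+ [5;2;2]
P(2,4)∈J1 [5;3;2]
mobility = 12 − 6 − 2 = 4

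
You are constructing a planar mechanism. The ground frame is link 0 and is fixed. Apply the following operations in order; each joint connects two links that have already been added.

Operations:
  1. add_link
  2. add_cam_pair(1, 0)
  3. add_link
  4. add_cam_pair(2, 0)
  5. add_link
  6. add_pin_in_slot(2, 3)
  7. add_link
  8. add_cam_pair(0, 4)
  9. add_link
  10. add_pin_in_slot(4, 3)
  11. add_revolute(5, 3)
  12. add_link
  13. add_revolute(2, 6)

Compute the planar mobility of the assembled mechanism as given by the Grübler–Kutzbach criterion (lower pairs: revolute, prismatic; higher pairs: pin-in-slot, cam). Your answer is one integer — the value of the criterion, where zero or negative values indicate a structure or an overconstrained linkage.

ground; <1,0,0>
#1 <2,0,0>
C:1↔0 J2 <2,0,1>
#2 <3,0,1>
C:2↔0 J2 <3,0,2>
#3 <4,0,2>
PS:2↔3 J2 <4,0,3>
#4 <5,0,3>
C:0↔4 J2 <5,0,4>
#5 <6,0,4>
PS:4↔3 J2 <6,0,5>
R:5↔3 J1 <6,1,5>
#6 <7,1,5>
R:2↔6 J1 <7,2,5>
3×6 − 2×2 − 1×5 = 9

M = 9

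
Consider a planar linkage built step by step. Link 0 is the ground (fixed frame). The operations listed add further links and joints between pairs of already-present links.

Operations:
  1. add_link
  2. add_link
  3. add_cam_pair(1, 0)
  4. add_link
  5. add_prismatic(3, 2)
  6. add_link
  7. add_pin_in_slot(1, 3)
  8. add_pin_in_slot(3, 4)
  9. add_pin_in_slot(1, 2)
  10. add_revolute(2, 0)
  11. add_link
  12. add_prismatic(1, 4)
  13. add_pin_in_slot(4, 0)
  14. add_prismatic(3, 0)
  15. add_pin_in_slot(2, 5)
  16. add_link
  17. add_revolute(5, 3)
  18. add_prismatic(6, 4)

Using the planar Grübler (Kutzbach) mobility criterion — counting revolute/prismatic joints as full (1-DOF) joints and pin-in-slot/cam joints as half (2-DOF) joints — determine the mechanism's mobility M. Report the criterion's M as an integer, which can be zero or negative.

M = 0

link 0 = ground. State L|J1|J2 = 1|0|0
+link1  2|0|0
+link2  3|0|0
C(1,0) f=2→J2  3|0|1
+link3  4|0|1
P(3,2) f=1→J1  4|1|1
+link4  5|1|1
PS(1,3) f=2→J2  5|1|2
PS(3,4) f=2→J2  5|1|3
PS(1,2) f=2→J2  5|1|4
R(2,0) f=1→J1  5|2|4
+link5  6|2|4
P(1,4) f=1→J1  6|3|4
PS(4,0) f=2→J2  6|3|5
P(3,0) f=1→J1  6|4|5
PS(2,5) f=2→J2  6|4|6
+link6  7|4|6
R(5,3) f=1→J1  7|5|6
P(6,4) f=1→J1  7|6|6
M = 3(7−1)−2·6−6 = 18−12−6 = 0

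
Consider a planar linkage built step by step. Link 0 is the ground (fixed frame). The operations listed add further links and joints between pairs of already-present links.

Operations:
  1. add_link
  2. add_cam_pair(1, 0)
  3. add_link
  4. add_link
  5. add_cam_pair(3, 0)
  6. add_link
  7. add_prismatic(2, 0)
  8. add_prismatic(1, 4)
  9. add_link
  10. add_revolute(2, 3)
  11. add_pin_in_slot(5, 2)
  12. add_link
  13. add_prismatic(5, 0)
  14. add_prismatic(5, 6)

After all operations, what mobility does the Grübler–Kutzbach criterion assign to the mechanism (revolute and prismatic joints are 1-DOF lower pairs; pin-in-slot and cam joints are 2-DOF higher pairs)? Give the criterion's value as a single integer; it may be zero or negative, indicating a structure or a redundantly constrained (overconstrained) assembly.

link 0 = ground. State L|J1|J2 = 1|0|0
+link1  2|0|0
C(1,0) f=2→J2  2|0|1
+link2  3|0|1
+link3  4|0|1
C(3,0) f=2→J2  4|0|2
+link4  5|0|2
P(2,0) f=1→J1  5|1|2
P(1,4) f=1→J1  5|2|2
+link5  6|2|2
R(2,3) f=1→J1  6|3|2
PS(5,2) f=2→J2  6|3|3
+link6  7|3|3
P(5,0) f=1→J1  7|4|3
P(5,6) f=1→J1  7|5|3
M = 3(7−1)−2·5−3 = 18−10−3 = 5

M = 5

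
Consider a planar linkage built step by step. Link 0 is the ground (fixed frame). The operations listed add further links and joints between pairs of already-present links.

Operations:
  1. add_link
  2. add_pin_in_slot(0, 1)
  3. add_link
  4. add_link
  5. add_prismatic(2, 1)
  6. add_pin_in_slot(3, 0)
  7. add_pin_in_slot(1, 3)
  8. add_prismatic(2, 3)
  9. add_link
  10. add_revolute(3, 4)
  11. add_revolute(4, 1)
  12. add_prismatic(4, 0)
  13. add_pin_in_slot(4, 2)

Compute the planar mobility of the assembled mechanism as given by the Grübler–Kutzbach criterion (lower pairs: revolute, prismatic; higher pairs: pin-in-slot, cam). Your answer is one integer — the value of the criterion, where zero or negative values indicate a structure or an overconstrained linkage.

M = -2

ground; <1,0,0>
#1 <2,0,0>
PS:0↔1 J2 <2,0,1>
#2 <3,0,1>
#3 <4,0,1>
P:2↔1 J1 <4,1,1>
PS:3↔0 J2 <4,1,2>
PS:1↔3 J2 <4,1,3>
P:2↔3 J1 <4,2,3>
#4 <5,2,3>
R:3↔4 J1 <5,3,3>
R:4↔1 J1 <5,4,3>
P:4↔0 J1 <5,5,3>
PS:4↔2 J2 <5,5,4>
3×4 − 2×5 − 1×4 = -2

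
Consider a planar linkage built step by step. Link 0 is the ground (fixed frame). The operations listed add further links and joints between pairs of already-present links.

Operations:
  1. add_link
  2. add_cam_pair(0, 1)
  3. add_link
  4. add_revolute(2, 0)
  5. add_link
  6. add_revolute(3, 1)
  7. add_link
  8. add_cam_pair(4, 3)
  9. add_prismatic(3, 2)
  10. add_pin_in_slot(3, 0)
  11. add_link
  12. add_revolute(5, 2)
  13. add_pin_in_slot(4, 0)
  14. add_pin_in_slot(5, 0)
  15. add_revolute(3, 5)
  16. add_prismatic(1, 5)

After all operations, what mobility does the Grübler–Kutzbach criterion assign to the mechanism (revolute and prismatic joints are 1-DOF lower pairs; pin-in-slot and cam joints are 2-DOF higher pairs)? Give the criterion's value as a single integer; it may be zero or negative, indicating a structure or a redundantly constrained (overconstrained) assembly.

M = -2

(L,J1,J2)=(1,0,0); link0 fixed
link1: (2,0,0)
C 0-1 [J2]: (2,0,1)
link2: (3,0,1)
R 2-0 [J1]: (3,1,1)
link3: (4,1,1)
R 3-1 [J1]: (4,2,1)
link4: (5,2,1)
C 4-3 [J2]: (5,2,2)
P 3-2 [J1]: (5,3,2)
PS 3-0 [J2]: (5,3,3)
link5: (6,3,3)
R 5-2 [J1]: (6,4,3)
PS 4-0 [J2]: (6,4,4)
PS 5-0 [J2]: (6,4,5)
R 3-5 [J1]: (6,5,5)
P 1-5 [J1]: (6,6,5)
Grübler: 3·5 − 2·6 − 5 = -2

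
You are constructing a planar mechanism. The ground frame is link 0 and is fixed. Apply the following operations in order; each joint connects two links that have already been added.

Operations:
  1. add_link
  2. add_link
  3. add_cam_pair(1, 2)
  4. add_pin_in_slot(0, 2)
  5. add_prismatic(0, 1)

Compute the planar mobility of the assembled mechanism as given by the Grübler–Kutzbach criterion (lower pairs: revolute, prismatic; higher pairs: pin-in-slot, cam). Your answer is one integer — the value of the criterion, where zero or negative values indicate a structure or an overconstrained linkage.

M = 2

ground; <1,0,0>
#1 <2,0,0>
#2 <3,0,0>
C:1↔2 J2 <3,0,1>
PS:0↔2 J2 <3,0,2>
P:0↔1 J1 <3,1,2>
3×2 − 2×1 − 1×2 = 2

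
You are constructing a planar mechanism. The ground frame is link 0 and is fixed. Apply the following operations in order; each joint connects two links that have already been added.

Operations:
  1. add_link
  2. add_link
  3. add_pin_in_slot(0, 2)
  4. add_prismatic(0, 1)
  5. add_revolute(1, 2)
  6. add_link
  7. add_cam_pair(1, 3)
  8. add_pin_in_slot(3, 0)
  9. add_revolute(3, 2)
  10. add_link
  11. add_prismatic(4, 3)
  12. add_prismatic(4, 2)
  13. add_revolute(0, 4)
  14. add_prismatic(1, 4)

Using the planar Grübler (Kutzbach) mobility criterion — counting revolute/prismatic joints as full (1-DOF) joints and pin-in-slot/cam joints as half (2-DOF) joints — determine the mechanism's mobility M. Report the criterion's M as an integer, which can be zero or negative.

ground; <1,0,0>
#1 <2,0,0>
#2 <3,0,0>
PS:0↔2 J2 <3,0,1>
P:0↔1 J1 <3,1,1>
R:1↔2 J1 <3,2,1>
#3 <4,2,1>
C:1↔3 J2 <4,2,2>
PS:3↔0 J2 <4,2,3>
R:3↔2 J1 <4,3,3>
#4 <5,3,3>
P:4↔3 J1 <5,4,3>
P:4↔2 J1 <5,5,3>
R:0↔4 J1 <5,6,3>
P:1↔4 J1 <5,7,3>
3×4 − 2×7 − 1×3 = -5

M = -5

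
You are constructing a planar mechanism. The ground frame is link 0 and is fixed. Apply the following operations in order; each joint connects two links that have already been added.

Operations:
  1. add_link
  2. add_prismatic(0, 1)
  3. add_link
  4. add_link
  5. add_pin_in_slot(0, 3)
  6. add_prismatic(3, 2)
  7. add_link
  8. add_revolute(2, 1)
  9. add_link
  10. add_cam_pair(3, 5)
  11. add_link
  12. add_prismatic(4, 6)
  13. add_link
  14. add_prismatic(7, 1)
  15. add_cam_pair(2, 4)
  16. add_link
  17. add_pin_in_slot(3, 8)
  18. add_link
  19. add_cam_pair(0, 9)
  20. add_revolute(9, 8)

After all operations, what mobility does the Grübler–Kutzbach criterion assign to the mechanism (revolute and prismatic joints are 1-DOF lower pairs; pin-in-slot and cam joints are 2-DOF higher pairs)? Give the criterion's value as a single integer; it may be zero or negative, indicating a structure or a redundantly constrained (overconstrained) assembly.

M = 10

link 0 = ground. State L|J1|J2 = 1|0|0
+link1  2|0|0
P(0,1) f=1→J1  2|1|0
+link2  3|1|0
+link3  4|1|0
PS(0,3) f=2→J2  4|1|1
P(3,2) f=1→J1  4|2|1
+link4  5|2|1
R(2,1) f=1→J1  5|3|1
+link5  6|3|1
C(3,5) f=2→J2  6|3|2
+link6  7|3|2
P(4,6) f=1→J1  7|4|2
+link7  8|4|2
P(7,1) f=1→J1  8|5|2
C(2,4) f=2→J2  8|5|3
+link8  9|5|3
PS(3,8) f=2→J2  9|5|4
+link9  10|5|4
C(0,9) f=2→J2  10|5|5
R(9,8) f=1→J1  10|6|5
M = 3(10−1)−2·6−5 = 27−12−5 = 10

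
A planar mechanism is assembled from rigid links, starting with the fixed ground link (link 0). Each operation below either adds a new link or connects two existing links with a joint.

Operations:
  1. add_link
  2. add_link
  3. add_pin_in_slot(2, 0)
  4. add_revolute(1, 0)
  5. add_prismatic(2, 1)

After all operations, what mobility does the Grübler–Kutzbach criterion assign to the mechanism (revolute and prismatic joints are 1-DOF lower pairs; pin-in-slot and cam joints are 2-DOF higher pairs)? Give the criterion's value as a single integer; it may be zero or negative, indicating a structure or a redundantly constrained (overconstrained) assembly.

M = 1

ground; <1,0,0>
#1 <2,0,0>
#2 <3,0,0>
PS:2↔0 J2 <3,0,1>
R:1↔0 J1 <3,1,1>
P:2↔1 J1 <3,2,1>
3×2 − 2×2 − 1×1 = 1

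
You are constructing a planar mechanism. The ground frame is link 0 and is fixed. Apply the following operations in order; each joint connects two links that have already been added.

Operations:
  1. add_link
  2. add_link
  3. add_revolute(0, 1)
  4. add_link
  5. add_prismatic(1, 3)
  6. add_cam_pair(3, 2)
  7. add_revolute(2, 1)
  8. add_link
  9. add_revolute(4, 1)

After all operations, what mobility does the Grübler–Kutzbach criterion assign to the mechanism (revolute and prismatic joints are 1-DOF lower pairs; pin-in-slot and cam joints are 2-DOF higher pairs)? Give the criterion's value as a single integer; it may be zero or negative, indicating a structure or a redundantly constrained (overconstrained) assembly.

M = 3

L=1 J1=0 J2=0
add link → L=2 J1=0 J2=0
add link → L=3 J1=0 J2=0
R@0,1 dof=1 J1 → L=3 J1=1 J2=0
add link → L=4 J1=1 J2=0
P@1,3 dof=1 J1 → L=4 J1=2 J2=0
C@3,2 dof=2 J2 → L=4 J1=2 J2=1
R@2,1 dof=1 J1 → L=4 J1=3 J2=1
add link → L=5 J1=3 J2=1
R@4,1 dof=1 J1 → L=5 J1=4 J2=1
M=3(L−1)−2J1−J2=3·4−2·4−1=3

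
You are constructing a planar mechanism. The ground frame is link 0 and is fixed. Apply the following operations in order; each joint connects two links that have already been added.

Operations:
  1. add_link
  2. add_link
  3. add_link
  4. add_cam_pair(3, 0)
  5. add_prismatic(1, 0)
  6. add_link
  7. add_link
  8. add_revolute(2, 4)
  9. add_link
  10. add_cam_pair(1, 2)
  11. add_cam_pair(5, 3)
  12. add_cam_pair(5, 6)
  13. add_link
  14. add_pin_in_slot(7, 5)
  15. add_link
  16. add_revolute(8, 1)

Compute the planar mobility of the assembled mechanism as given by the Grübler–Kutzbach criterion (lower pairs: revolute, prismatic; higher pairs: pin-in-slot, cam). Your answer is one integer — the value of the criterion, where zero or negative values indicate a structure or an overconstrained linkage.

M = 13

link 0 = ground. State L|J1|J2 = 1|0|0
+link1  2|0|0
+link2  3|0|0
+link3  4|0|0
C(3,0) f=2→J2  4|0|1
P(1,0) f=1→J1  4|1|1
+link4  5|1|1
+link5  6|1|1
R(2,4) f=1→J1  6|2|1
+link6  7|2|1
C(1,2) f=2→J2  7|2|2
C(5,3) f=2→J2  7|2|3
C(5,6) f=2→J2  7|2|4
+link7  8|2|4
PS(7,5) f=2→J2  8|2|5
+link8  9|2|5
R(8,1) f=1→J1  9|3|5
M = 3(9−1)−2·3−5 = 24−6−5 = 13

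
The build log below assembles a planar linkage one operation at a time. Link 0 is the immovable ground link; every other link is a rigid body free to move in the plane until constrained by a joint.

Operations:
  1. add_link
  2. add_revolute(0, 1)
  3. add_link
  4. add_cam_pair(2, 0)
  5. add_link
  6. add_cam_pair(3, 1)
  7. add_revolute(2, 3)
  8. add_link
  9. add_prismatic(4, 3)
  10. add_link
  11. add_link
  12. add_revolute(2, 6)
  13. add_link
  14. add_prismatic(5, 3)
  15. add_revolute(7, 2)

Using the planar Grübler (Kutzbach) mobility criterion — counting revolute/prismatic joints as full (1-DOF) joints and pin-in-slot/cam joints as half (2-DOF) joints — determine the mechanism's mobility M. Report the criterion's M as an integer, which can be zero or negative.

M = 7

L=1 J1=0 J2=0
add link → L=2 J1=0 J2=0
R@0,1 dof=1 J1 → L=2 J1=1 J2=0
add link → L=3 J1=1 J2=0
C@2,0 dof=2 J2 → L=3 J1=1 J2=1
add link → L=4 J1=1 J2=1
C@3,1 dof=2 J2 → L=4 J1=1 J2=2
R@2,3 dof=1 J1 → L=4 J1=2 J2=2
add link → L=5 J1=2 J2=2
P@4,3 dof=1 J1 → L=5 J1=3 J2=2
add link → L=6 J1=3 J2=2
add link → L=7 J1=3 J2=2
R@2,6 dof=1 J1 → L=7 J1=4 J2=2
add link → L=8 J1=4 J2=2
P@5,3 dof=1 J1 → L=8 J1=5 J2=2
R@7,2 dof=1 J1 → L=8 J1=6 J2=2
M=3(L−1)−2J1−J2=3·7−2·6−2=7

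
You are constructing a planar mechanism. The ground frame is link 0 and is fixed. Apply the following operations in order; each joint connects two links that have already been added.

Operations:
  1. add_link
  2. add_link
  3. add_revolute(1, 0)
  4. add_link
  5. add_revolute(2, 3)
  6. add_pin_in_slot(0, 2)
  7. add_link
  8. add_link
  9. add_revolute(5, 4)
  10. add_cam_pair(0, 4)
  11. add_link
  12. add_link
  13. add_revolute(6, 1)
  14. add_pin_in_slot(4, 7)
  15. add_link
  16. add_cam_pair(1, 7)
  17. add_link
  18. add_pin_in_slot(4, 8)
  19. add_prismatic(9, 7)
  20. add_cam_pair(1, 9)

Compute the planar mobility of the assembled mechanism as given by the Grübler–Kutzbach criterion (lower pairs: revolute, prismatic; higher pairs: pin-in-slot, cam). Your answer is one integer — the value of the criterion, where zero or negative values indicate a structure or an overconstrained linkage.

L=1 J1=0 J2=0
add link → L=2 J1=0 J2=0
add link → L=3 J1=0 J2=0
R@1,0 dof=1 J1 → L=3 J1=1 J2=0
add link → L=4 J1=1 J2=0
R@2,3 dof=1 J1 → L=4 J1=2 J2=0
PS@0,2 dof=2 J2 → L=4 J1=2 J2=1
add link → L=5 J1=2 J2=1
add link → L=6 J1=2 J2=1
R@5,4 dof=1 J1 → L=6 J1=3 J2=1
C@0,4 dof=2 J2 → L=6 J1=3 J2=2
add link → L=7 J1=3 J2=2
add link → L=8 J1=3 J2=2
R@6,1 dof=1 J1 → L=8 J1=4 J2=2
PS@4,7 dof=2 J2 → L=8 J1=4 J2=3
add link → L=9 J1=4 J2=3
C@1,7 dof=2 J2 → L=9 J1=4 J2=4
add link → L=10 J1=4 J2=4
PS@4,8 dof=2 J2 → L=10 J1=4 J2=5
P@9,7 dof=1 J1 → L=10 J1=5 J2=5
C@1,9 dof=2 J2 → L=10 J1=5 J2=6
M=3(L−1)−2J1−J2=3·9−2·5−6=11

M = 11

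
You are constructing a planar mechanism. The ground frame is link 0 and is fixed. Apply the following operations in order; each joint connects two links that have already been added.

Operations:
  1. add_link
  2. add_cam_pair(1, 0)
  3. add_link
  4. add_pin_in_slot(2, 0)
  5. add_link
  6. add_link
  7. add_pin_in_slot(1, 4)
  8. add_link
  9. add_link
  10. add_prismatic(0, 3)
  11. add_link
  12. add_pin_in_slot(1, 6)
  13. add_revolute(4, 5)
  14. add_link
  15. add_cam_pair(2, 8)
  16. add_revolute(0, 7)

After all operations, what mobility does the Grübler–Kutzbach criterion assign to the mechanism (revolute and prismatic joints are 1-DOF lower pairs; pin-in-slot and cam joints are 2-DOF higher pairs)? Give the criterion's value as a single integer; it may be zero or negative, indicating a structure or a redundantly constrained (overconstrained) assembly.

link 0 = ground. State L|J1|J2 = 1|0|0
+link1  2|0|0
C(1,0) f=2→J2  2|0|1
+link2  3|0|1
PS(2,0) f=2→J2  3|0|2
+link3  4|0|2
+link4  5|0|2
PS(1,4) f=2→J2  5|0|3
+link5  6|0|3
+link6  7|0|3
P(0,3) f=1→J1  7|1|3
+link7  8|1|3
PS(1,6) f=2→J2  8|1|4
R(4,5) f=1→J1  8|2|4
+link8  9|2|4
C(2,8) f=2→J2  9|2|5
R(0,7) f=1→J1  9|3|5
M = 3(9−1)−2·3−5 = 24−6−5 = 13

M = 13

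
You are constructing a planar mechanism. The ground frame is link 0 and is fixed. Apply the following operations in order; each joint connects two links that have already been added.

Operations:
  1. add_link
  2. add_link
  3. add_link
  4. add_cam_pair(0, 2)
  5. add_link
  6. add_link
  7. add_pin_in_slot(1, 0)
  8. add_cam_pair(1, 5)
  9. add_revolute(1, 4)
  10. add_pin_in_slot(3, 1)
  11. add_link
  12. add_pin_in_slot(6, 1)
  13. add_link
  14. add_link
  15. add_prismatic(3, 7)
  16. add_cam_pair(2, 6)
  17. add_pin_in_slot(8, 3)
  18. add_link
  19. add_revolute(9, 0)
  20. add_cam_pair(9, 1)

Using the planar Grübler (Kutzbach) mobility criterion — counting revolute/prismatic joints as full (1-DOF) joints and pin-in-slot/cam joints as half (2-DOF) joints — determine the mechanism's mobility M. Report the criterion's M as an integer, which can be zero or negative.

[1;0;0] (link 0 is ground)
L+ [2;0;0]
L+ [3;0;0]
L+ [4;0;0]
C(0,2)∈J2 [4;0;1]
L+ [5;0;1]
L+ [6;0;1]
PS(1,0)∈J2 [6;0;2]
C(1,5)∈J2 [6;0;3]
R(1,4)∈J1 [6;1;3]
PS(3,1)∈J2 [6;1;4]
L+ [7;1;4]
PS(6,1)∈J2 [7;1;5]
L+ [8;1;5]
L+ [9;1;5]
P(3,7)∈J1 [9;2;5]
C(2,6)∈J2 [9;2;6]
PS(8,3)∈J2 [9;2;7]
L+ [10;2;7]
R(9,0)∈J1 [10;3;7]
C(9,1)∈J2 [10;3;8]
mobility = 27 − 6 − 8 = 13

M = 13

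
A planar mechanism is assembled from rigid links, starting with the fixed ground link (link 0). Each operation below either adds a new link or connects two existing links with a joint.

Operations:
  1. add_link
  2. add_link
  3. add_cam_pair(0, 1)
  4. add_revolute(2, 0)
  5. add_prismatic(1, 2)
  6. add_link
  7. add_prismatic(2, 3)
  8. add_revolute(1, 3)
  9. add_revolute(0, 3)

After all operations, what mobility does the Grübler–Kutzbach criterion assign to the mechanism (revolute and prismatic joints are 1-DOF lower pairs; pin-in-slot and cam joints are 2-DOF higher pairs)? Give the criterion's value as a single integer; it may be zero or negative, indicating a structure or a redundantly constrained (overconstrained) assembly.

(L,J1,J2)=(1,0,0); link0 fixed
link1: (2,0,0)
link2: (3,0,0)
C 0-1 [J2]: (3,0,1)
R 2-0 [J1]: (3,1,1)
P 1-2 [J1]: (3,2,1)
link3: (4,2,1)
P 2-3 [J1]: (4,3,1)
R 1-3 [J1]: (4,4,1)
R 0-3 [J1]: (4,5,1)
Grübler: 3·3 − 2·5 − 1 = -2

M = -2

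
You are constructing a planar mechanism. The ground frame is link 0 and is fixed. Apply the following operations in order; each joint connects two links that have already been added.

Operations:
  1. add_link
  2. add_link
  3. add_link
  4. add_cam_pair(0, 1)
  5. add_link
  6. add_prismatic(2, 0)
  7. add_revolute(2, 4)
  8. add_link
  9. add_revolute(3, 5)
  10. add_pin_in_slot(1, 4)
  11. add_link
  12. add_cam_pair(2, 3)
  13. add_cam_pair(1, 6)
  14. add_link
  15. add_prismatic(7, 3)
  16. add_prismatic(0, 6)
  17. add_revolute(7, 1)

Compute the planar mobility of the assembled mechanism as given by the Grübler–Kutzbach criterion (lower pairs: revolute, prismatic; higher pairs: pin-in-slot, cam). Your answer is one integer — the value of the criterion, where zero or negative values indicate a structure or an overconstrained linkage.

(L,J1,J2)=(1,0,0); link0 fixed
link1: (2,0,0)
link2: (3,0,0)
link3: (4,0,0)
C 0-1 [J2]: (4,0,1)
link4: (5,0,1)
P 2-0 [J1]: (5,1,1)
R 2-4 [J1]: (5,2,1)
link5: (6,2,1)
R 3-5 [J1]: (6,3,1)
PS 1-4 [J2]: (6,3,2)
link6: (7,3,2)
C 2-3 [J2]: (7,3,3)
C 1-6 [J2]: (7,3,4)
link7: (8,3,4)
P 7-3 [J1]: (8,4,4)
P 0-6 [J1]: (8,5,4)
R 7-1 [J1]: (8,6,4)
Grübler: 3·7 − 2·6 − 4 = 5

M = 5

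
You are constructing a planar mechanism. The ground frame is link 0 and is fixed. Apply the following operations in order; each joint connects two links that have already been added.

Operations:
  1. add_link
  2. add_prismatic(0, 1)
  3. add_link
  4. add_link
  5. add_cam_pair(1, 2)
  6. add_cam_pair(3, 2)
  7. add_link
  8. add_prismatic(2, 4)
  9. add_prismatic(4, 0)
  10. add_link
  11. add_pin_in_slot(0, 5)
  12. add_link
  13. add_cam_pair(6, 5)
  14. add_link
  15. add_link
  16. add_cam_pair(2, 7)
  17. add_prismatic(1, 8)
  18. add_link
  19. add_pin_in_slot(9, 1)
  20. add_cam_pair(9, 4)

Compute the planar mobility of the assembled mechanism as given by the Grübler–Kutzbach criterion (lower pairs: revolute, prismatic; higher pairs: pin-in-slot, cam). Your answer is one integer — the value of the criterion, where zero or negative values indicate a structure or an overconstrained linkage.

link 0 = ground. State L|J1|J2 = 1|0|0
+link1  2|0|0
P(0,1) f=1→J1  2|1|0
+link2  3|1|0
+link3  4|1|0
C(1,2) f=2→J2  4|1|1
C(3,2) f=2→J2  4|1|2
+link4  5|1|2
P(2,4) f=1→J1  5|2|2
P(4,0) f=1→J1  5|3|2
+link5  6|3|2
PS(0,5) f=2→J2  6|3|3
+link6  7|3|3
C(6,5) f=2→J2  7|3|4
+link7  8|3|4
+link8  9|3|4
C(2,7) f=2→J2  9|3|5
P(1,8) f=1→J1  9|4|5
+link9  10|4|5
PS(9,1) f=2→J2  10|4|6
C(9,4) f=2→J2  10|4|7
M = 3(10−1)−2·4−7 = 27−8−7 = 12

M = 12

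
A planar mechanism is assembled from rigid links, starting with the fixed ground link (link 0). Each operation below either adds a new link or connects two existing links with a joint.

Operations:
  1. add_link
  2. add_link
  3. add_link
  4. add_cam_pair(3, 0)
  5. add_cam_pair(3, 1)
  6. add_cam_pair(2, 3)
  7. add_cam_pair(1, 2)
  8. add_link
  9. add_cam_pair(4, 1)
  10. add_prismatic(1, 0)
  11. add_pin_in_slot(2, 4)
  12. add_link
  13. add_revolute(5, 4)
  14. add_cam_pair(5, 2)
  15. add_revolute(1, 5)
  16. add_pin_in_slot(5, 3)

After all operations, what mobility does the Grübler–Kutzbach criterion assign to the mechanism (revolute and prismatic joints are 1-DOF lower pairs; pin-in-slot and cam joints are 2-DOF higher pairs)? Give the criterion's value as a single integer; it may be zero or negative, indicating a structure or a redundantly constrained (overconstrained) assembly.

[1;0;0] (link 0 is ground)
L+ [2;0;0]
L+ [3;0;0]
L+ [4;0;0]
C(3,0)∈J2 [4;0;1]
C(3,1)∈J2 [4;0;2]
C(2,3)∈J2 [4;0;3]
C(1,2)∈J2 [4;0;4]
L+ [5;0;4]
C(4,1)∈J2 [5;0;5]
P(1,0)∈J1 [5;1;5]
PS(2,4)∈J2 [5;1;6]
L+ [6;1;6]
R(5,4)∈J1 [6;2;6]
C(5,2)∈J2 [6;2;7]
R(1,5)∈J1 [6;3;7]
PS(5,3)∈J2 [6;3;8]
mobility = 15 − 6 − 8 = 1

M = 1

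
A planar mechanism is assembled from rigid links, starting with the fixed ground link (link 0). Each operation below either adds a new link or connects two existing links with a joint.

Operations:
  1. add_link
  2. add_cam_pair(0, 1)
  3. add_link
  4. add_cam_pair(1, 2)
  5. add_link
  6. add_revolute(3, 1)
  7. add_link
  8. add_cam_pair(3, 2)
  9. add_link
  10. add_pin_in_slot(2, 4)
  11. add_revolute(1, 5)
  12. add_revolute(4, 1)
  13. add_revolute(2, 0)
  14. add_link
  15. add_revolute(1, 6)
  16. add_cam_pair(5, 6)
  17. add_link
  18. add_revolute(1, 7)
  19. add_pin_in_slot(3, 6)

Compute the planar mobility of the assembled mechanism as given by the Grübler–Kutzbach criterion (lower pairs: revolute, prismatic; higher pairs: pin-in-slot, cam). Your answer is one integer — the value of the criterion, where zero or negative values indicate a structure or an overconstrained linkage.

ground; <1,0,0>
#1 <2,0,0>
C:0↔1 J2 <2,0,1>
#2 <3,0,1>
C:1↔2 J2 <3,0,2>
#3 <4,0,2>
R:3↔1 J1 <4,1,2>
#4 <5,1,2>
C:3↔2 J2 <5,1,3>
#5 <6,1,3>
PS:2↔4 J2 <6,1,4>
R:1↔5 J1 <6,2,4>
R:4↔1 J1 <6,3,4>
R:2↔0 J1 <6,4,4>
#6 <7,4,4>
R:1↔6 J1 <7,5,4>
C:5↔6 J2 <7,5,5>
#7 <8,5,5>
R:1↔7 J1 <8,6,5>
PS:3↔6 J2 <8,6,6>
3×7 − 2×6 − 1×6 = 3

M = 3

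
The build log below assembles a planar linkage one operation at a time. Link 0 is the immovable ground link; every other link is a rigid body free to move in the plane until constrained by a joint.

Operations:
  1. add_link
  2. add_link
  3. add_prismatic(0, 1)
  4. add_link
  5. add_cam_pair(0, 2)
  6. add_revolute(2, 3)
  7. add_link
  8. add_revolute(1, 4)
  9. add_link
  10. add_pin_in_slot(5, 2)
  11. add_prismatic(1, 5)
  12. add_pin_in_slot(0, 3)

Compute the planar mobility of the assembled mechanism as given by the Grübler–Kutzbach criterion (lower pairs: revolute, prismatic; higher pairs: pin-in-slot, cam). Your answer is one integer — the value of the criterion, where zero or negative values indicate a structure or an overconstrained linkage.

M = 4

[1;0;0] (link 0 is ground)
L+ [2;0;0]
L+ [3;0;0]
P(0,1)∈J1 [3;1;0]
L+ [4;1;0]
C(0,2)∈J2 [4;1;1]
R(2,3)∈J1 [4;2;1]
L+ [5;2;1]
R(1,4)∈J1 [5;3;1]
L+ [6;3;1]
PS(5,2)∈J2 [6;3;2]
P(1,5)∈J1 [6;4;2]
PS(0,3)∈J2 [6;4;3]
mobility = 15 − 8 − 3 = 4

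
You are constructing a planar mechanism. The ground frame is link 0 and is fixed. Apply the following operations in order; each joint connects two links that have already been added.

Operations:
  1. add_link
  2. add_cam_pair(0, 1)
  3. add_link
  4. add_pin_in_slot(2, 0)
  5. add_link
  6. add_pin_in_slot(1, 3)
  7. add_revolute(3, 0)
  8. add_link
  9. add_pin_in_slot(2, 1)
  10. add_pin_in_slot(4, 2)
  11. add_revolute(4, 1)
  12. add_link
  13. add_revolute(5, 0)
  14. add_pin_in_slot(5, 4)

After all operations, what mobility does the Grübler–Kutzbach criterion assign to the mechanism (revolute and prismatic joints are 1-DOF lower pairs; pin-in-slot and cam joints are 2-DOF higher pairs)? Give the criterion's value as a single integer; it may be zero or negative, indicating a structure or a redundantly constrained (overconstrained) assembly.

ground; <1,0,0>
#1 <2,0,0>
C:0↔1 J2 <2,0,1>
#2 <3,0,1>
PS:2↔0 J2 <3,0,2>
#3 <4,0,2>
PS:1↔3 J2 <4,0,3>
R:3↔0 J1 <4,1,3>
#4 <5,1,3>
PS:2↔1 J2 <5,1,4>
PS:4↔2 J2 <5,1,5>
R:4↔1 J1 <5,2,5>
#5 <6,2,5>
R:5↔0 J1 <6,3,5>
PS:5↔4 J2 <6,3,6>
3×5 − 2×3 − 1×6 = 3

M = 3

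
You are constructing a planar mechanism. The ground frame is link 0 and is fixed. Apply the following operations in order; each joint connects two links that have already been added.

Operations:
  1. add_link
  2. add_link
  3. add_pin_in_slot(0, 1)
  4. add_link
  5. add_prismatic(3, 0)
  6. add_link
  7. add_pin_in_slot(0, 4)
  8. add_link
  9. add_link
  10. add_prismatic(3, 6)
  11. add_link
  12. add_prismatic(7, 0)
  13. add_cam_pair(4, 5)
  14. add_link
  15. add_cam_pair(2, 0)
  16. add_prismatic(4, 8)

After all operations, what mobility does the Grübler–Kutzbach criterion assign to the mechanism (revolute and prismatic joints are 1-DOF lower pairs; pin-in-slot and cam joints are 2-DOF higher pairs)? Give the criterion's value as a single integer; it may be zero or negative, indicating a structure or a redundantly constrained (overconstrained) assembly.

M = 12

(L,J1,J2)=(1,0,0); link0 fixed
link1: (2,0,0)
link2: (3,0,0)
PS 0-1 [J2]: (3,0,1)
link3: (4,0,1)
P 3-0 [J1]: (4,1,1)
link4: (5,1,1)
PS 0-4 [J2]: (5,1,2)
link5: (6,1,2)
link6: (7,1,2)
P 3-6 [J1]: (7,2,2)
link7: (8,2,2)
P 7-0 [J1]: (8,3,2)
C 4-5 [J2]: (8,3,3)
link8: (9,3,3)
C 2-0 [J2]: (9,3,4)
P 4-8 [J1]: (9,4,4)
Grübler: 3·8 − 2·4 − 4 = 12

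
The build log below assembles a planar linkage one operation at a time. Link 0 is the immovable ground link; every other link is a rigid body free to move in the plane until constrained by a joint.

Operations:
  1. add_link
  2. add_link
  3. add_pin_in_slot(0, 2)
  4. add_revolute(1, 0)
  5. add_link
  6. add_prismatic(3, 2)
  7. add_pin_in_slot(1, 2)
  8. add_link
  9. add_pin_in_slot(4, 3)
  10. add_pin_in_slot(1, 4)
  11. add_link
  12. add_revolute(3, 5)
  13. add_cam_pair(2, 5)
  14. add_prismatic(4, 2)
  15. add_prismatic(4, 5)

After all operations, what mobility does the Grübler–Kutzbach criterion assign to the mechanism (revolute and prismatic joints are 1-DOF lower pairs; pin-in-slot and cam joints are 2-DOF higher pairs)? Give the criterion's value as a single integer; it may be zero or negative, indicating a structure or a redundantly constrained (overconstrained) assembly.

L=1 J1=0 J2=0
add link → L=2 J1=0 J2=0
add link → L=3 J1=0 J2=0
PS@0,2 dof=2 J2 → L=3 J1=0 J2=1
R@1,0 dof=1 J1 → L=3 J1=1 J2=1
add link → L=4 J1=1 J2=1
P@3,2 dof=1 J1 → L=4 J1=2 J2=1
PS@1,2 dof=2 J2 → L=4 J1=2 J2=2
add link → L=5 J1=2 J2=2
PS@4,3 dof=2 J2 → L=5 J1=2 J2=3
PS@1,4 dof=2 J2 → L=5 J1=2 J2=4
add link → L=6 J1=2 J2=4
R@3,5 dof=1 J1 → L=6 J1=3 J2=4
C@2,5 dof=2 J2 → L=6 J1=3 J2=5
P@4,2 dof=1 J1 → L=6 J1=4 J2=5
P@4,5 dof=1 J1 → L=6 J1=5 J2=5
M=3(L−1)−2J1−J2=3·5−2·5−5=0

M = 0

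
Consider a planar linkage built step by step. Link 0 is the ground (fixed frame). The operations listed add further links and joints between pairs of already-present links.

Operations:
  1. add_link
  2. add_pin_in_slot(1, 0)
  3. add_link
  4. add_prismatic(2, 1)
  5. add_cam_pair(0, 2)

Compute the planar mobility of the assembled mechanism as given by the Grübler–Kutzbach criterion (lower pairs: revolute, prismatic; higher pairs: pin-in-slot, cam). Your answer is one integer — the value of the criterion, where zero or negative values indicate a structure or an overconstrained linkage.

M = 2

(L,J1,J2)=(1,0,0); link0 fixed
link1: (2,0,0)
PS 1-0 [J2]: (2,0,1)
link2: (3,0,1)
P 2-1 [J1]: (3,1,1)
C 0-2 [J2]: (3,1,2)
Grübler: 3·2 − 2·1 − 2 = 2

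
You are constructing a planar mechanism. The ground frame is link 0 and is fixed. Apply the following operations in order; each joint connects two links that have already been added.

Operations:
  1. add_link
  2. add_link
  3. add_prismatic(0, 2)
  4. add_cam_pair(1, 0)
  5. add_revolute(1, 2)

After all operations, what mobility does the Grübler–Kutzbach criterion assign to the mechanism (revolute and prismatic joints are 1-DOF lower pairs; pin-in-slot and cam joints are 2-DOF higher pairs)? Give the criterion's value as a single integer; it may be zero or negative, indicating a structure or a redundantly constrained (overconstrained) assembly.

M = 1

L=1 J1=0 J2=0
add link → L=2 J1=0 J2=0
add link → L=3 J1=0 J2=0
P@0,2 dof=1 J1 → L=3 J1=1 J2=0
C@1,0 dof=2 J2 → L=3 J1=1 J2=1
R@1,2 dof=1 J1 → L=3 J1=2 J2=1
M=3(L−1)−2J1−J2=3·2−2·2−1=1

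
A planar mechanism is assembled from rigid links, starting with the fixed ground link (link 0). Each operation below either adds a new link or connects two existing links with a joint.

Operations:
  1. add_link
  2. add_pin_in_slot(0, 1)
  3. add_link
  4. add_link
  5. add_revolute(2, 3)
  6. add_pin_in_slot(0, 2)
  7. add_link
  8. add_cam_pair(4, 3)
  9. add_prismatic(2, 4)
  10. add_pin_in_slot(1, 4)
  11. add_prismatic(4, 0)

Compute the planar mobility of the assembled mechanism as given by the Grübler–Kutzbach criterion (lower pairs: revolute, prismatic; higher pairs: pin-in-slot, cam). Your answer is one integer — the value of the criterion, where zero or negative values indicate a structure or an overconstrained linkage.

(L,J1,J2)=(1,0,0); link0 fixed
link1: (2,0,0)
PS 0-1 [J2]: (2,0,1)
link2: (3,0,1)
link3: (4,0,1)
R 2-3 [J1]: (4,1,1)
PS 0-2 [J2]: (4,1,2)
link4: (5,1,2)
C 4-3 [J2]: (5,1,3)
P 2-4 [J1]: (5,2,3)
PS 1-4 [J2]: (5,2,4)
P 4-0 [J1]: (5,3,4)
Grübler: 3·4 − 2·3 − 4 = 2

M = 2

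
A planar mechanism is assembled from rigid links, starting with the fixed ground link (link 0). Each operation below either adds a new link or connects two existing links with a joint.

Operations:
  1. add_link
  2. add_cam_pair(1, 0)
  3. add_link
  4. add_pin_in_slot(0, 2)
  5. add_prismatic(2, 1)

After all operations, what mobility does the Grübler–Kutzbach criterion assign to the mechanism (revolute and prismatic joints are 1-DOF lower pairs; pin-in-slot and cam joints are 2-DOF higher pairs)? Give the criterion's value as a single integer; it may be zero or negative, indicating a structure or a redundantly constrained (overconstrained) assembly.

(L,J1,J2)=(1,0,0); link0 fixed
link1: (2,0,0)
C 1-0 [J2]: (2,0,1)
link2: (3,0,1)
PS 0-2 [J2]: (3,0,2)
P 2-1 [J1]: (3,1,2)
Grübler: 3·2 − 2·1 − 2 = 2

M = 2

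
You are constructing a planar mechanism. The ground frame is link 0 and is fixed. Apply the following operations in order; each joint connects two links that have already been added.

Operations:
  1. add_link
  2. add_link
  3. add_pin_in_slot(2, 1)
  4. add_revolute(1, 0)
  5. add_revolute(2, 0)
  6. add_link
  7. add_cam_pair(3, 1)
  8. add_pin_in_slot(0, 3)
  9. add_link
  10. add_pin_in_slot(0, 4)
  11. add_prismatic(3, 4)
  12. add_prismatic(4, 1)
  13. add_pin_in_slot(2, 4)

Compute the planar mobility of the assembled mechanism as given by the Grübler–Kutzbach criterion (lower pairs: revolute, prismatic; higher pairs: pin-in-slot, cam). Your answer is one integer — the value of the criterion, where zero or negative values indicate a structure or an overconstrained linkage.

M = -1

ground; <1,0,0>
#1 <2,0,0>
#2 <3,0,0>
PS:2↔1 J2 <3,0,1>
R:1↔0 J1 <3,1,1>
R:2↔0 J1 <3,2,1>
#3 <4,2,1>
C:3↔1 J2 <4,2,2>
PS:0↔3 J2 <4,2,3>
#4 <5,2,3>
PS:0↔4 J2 <5,2,4>
P:3↔4 J1 <5,3,4>
P:4↔1 J1 <5,4,4>
PS:2↔4 J2 <5,4,5>
3×4 − 2×4 − 1×5 = -1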